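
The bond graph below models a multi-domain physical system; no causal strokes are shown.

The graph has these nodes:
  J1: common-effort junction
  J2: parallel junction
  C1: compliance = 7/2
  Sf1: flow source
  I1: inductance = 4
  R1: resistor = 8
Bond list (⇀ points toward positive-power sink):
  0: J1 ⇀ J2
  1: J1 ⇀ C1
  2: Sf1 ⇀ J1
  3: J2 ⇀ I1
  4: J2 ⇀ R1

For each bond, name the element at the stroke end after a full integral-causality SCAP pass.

bond 0 stroke→J2
bond 1 stroke→J1
bond 2 stroke→Sf1
bond 3 stroke→I1
bond 4 stroke→R1

b2 →Sf1  (Sf1 fixes flow; stroke at Sf1)
b1 →J1  (C1 integral (e out))
b0 →J2  (J1: bond 1 brought effort, rest push out)
b3 →I1  (J2: bond 0 brought effort, rest push out)
b4 →R1  (J2 effort already set via bond 0)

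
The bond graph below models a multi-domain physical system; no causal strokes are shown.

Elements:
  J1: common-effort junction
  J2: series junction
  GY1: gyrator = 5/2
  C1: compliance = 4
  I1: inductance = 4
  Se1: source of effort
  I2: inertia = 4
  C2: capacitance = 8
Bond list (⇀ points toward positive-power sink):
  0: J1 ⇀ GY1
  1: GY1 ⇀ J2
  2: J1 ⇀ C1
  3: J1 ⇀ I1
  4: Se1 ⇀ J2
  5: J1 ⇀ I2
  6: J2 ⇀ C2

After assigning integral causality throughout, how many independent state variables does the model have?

4  (C1, C2, I1, I2 all integral)

#4 stroke at J2  (Se1 fixes effort; stroke away)
#2 stroke at J1  (C1: C, integral causality)
#0 stroke at GY1  (common-e at J1 fixed by 2)
#3 stroke at I1  (common-e at J1 fixed by 2)
#5 stroke at I2  (J1: bond 2 brought effort, rest push out)
#1 stroke at GY1  (GY GY1: same side as bond 0)
#6 stroke at J2  (common-f at J2 fixed by 1)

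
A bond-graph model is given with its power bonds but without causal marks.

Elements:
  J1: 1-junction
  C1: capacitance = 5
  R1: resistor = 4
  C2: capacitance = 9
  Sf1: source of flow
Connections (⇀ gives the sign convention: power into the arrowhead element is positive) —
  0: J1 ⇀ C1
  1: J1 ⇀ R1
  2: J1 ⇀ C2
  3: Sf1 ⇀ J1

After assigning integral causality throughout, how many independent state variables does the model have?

2  (C1, C2 all integral)

b3 stroke at Sf1  (source Sf1 imposes f)
b0 stroke at J1  (J1 flow already set via bond 3)
b1 stroke at J1  (J1 flow already set via bond 3)
b2 stroke at J1  (J1 flow already set via bond 3)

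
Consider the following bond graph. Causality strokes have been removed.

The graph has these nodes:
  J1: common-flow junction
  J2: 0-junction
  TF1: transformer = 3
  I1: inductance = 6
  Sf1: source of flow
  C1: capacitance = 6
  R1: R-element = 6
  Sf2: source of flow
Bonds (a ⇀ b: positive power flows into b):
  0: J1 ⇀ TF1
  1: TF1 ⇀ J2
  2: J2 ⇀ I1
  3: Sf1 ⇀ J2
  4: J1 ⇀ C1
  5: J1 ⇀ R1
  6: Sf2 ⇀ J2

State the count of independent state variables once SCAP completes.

#3 →Sf1  (Sf1 fixes flow; stroke at Sf1)
#6 →Sf2  (Sf2 (Sf) sets flow on bond)
#2 →I1  (prefer integral on I1)
#1 →J2  (closing 0-jn rule on J2)
#0 →TF1  (TF1: transformer flips bond 1)
#4 →J1  (J1: bond 0 brought flow, rest push out)
#5 →J1  (1-jn J1 has f-setter on 0)

2  (C1, I1 all integral)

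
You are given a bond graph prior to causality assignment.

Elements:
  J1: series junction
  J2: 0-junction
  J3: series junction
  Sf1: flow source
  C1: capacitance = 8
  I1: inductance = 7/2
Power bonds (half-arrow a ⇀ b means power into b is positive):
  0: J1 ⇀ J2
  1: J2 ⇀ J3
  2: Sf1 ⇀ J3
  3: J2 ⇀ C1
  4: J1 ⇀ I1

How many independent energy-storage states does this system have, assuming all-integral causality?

bond 2 |Sf1  (Sf1 (Sf) sets flow on bond)
bond 1 |J3  (common-f at J3 fixed by 2)
bond 3 |J2  (C1: C, integral causality)
bond 0 |J1  (J2: bond 3 brought effort, rest push out)
bond 4 |I1  (closing 1-jn rule on J1)

2  (C1, I1 all integral)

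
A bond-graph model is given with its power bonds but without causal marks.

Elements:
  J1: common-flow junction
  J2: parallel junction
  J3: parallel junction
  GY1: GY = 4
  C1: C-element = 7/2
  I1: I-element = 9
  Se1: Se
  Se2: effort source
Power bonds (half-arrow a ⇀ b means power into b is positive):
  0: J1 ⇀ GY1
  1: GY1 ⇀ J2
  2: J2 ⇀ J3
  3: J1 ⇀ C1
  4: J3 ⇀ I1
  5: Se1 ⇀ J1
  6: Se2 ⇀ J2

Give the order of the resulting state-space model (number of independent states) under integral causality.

2  (C1, I1 all integral)

#5 stroke at J1  (Se1: effort source, stroke at far end)
#6 stroke at J2  (Se2 fixes effort; stroke away)
#1 stroke at GY1  (J2 effort already set via bond 6)
#2 stroke at J3  (common-e at J2 fixed by 6)
#4 stroke at I1  (0-jn J3 has e-setter on 2)
#0 stroke at GY1  (GY1: gyrator matches bond 1)
#3 stroke at J1  (1-jn J1 has f-setter on 0)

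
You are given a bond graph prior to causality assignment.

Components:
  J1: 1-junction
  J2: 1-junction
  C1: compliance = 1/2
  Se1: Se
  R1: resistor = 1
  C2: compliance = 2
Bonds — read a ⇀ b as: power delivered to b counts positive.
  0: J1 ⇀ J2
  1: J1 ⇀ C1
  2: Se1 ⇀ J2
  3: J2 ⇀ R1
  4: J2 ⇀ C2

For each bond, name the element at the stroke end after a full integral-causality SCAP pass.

bond 2 stroke→J2  (Se1: effort source, stroke at far end)
bond 1 stroke→J1  (C1 outputs effort q/C1)
bond 0 stroke→J2  (only one flow-in slot at J1)
bond 4 stroke→J2  (C2 outputs effort q/C2)
bond 3 stroke→R1  (J2 needs exactly one f-in)

#0 stroke at J2
#1 stroke at J1
#2 stroke at J2
#3 stroke at R1
#4 stroke at J2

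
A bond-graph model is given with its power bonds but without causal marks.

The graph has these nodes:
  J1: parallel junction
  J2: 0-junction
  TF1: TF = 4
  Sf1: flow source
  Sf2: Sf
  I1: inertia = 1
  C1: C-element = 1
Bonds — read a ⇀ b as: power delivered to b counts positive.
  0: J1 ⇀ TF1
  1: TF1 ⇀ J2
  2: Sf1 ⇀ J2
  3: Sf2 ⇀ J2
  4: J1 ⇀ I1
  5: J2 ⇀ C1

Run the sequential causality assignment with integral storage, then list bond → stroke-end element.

β2 →Sf1  (source Sf1 imposes f)
β3 →Sf2  (Sf2 (Sf) sets flow on bond)
β4 →I1  (I1 integral (f out))
β0 →J1  (J1: last free bond brings effort in)
β1 →TF1  (TF1: transformer flips bond 0)
β5 →J2  (closing 0-jn rule on J2)

b0 stroke→J1
b1 stroke→TF1
b2 stroke→Sf1
b3 stroke→Sf2
b4 stroke→I1
b5 stroke→J2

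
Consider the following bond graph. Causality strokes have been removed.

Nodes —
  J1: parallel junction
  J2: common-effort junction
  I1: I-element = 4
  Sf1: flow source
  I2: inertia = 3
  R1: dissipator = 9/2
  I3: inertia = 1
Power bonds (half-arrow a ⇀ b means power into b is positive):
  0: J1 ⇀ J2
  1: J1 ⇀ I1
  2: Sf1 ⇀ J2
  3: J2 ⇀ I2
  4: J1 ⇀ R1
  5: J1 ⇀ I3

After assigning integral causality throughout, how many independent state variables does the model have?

3  (I1, I2, I3 all integral)

b2 →Sf1  (Sf1 (Sf) sets flow on bond)
b1 →I1  (I1 outputs flow p/I1)
b3 →I2  (I2 outputs flow p/I2)
b0 →J2  (closing 0-jn rule on J2)
b5 →I3  (prefer integral on I3)
b4 →J1  (J1 needs exactly one e-in)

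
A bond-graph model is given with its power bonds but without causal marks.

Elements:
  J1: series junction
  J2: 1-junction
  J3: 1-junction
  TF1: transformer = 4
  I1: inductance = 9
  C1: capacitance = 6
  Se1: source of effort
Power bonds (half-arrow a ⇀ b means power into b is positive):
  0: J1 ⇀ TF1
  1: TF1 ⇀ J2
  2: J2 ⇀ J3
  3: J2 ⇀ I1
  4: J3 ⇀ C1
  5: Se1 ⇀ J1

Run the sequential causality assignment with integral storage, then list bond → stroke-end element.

β5 |J1  (Se1: effort source, stroke at far end)
β0 |TF1  (closing 1-jn rule on J1)
β1 |J2  (TF TF1: opposite of bond 0)
β3 |I1  (prefer integral on I1)
β2 |J2  (common-f at J2 fixed by 3)
β4 |J3  (J3 flow already set via bond 2)

bond 0 stroke at TF1
bond 1 stroke at J2
bond 2 stroke at J2
bond 3 stroke at I1
bond 4 stroke at J3
bond 5 stroke at J1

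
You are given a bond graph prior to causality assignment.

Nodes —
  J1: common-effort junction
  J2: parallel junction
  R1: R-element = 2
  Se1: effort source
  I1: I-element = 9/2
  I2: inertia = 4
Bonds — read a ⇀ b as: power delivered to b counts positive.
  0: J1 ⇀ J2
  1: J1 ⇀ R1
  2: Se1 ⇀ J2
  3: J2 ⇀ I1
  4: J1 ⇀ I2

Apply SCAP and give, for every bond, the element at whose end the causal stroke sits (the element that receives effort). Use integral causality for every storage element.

b2 stroke at J2  (Se1: effort source, stroke at far end)
b0 stroke at J1  (J2: bond 2 brought effort, rest push out)
b3 stroke at I1  (J2: bond 2 brought effort, rest push out)
b1 stroke at R1  (common-e at J1 fixed by 0)
b4 stroke at I2  (0-jn J1 has e-setter on 0)

b0 |J1
b1 |R1
b2 |J2
b3 |I1
b4 |I2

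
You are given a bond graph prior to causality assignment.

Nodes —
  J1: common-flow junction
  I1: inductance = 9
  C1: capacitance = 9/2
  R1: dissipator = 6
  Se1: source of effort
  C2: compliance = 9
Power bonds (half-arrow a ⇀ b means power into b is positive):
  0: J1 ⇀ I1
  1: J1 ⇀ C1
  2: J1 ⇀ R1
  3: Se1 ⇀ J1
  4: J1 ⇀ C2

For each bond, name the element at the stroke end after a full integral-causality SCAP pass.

#3 stroke→J1  (Se1: effort source, stroke at far end)
#0 stroke→I1  (prefer integral on I1)
#1 stroke→J1  (J1: bond 0 brought flow, rest push out)
#2 stroke→J1  (J1: bond 0 brought flow, rest push out)
#4 stroke→J1  (common-f at J1 fixed by 0)

#0 →I1
#1 →J1
#2 →J1
#3 →J1
#4 →J1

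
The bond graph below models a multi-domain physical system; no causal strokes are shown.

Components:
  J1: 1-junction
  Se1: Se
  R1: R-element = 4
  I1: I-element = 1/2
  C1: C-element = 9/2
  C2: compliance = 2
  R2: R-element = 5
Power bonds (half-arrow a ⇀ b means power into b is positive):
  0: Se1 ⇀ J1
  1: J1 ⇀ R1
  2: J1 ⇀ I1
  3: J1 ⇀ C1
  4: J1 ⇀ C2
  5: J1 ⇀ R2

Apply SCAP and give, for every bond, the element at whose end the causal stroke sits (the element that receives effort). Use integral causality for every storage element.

bond 0 |J1  (Se1 fixes effort; stroke away)
bond 2 |I1  (prefer integral on I1)
bond 1 |J1  (J1 flow already set via bond 2)
bond 3 |J1  (J1 flow already set via bond 2)
bond 4 |J1  (1-jn J1 has f-setter on 2)
bond 5 |J1  (common-f at J1 fixed by 2)

bond 0 →J1
bond 1 →J1
bond 2 →I1
bond 3 →J1
bond 4 →J1
bond 5 →J1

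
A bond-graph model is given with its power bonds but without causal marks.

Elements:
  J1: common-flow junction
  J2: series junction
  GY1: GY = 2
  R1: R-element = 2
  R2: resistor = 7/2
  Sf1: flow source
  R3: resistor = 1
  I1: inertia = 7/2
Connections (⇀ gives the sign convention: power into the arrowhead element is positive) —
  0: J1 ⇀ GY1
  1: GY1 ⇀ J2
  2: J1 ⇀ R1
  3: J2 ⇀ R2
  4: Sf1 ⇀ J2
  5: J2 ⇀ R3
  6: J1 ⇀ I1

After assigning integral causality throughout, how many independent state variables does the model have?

1  (I1 all integral)

#4 stroke at Sf1  (source Sf1 imposes f)
#1 stroke at J2  (common-f at J2 fixed by 4)
#3 stroke at J2  (J2: bond 4 brought flow, rest push out)
#5 stroke at J2  (common-f at J2 fixed by 4)
#0 stroke at J1  (GY GY1: same side as bond 1)
#6 stroke at I1  (I1 outputs flow p/I1)
#2 stroke at J1  (1-jn J1 has f-setter on 6)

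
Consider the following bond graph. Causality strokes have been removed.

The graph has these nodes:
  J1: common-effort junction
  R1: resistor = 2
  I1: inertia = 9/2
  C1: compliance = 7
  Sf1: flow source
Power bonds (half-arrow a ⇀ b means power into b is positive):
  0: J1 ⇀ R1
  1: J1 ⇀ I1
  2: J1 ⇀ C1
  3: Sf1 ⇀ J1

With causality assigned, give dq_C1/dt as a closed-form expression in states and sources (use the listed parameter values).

β3 stroke at Sf1  (source Sf1 imposes f)
β1 stroke at I1  (I1 outputs flow p/I1)
β2 stroke at J1  (C1: C, integral causality)
β0 stroke at R1  (J1: bond 2 brought effort, rest push out)

dq_C1/dt = F_Sf1 - 2*p_I1/9 - q_C1/14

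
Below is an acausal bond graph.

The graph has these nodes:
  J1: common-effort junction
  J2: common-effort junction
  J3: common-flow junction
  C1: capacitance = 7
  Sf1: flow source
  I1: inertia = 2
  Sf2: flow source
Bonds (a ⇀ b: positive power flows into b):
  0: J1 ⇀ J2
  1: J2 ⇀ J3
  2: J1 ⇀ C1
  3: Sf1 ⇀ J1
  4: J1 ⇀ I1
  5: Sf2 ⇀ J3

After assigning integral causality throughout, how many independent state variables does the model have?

2  (C1, I1 all integral)

bond 3 |Sf1  (Sf1 (Sf) sets flow on bond)
bond 5 |Sf2  (Sf2: flow source, stroke at near end)
bond 1 |J3  (J3: bond 5 brought flow, rest push out)
bond 0 |J2  (only one effort-in slot at J2)
bond 2 |J1  (prefer integral on C1)
bond 4 |I1  (common-e at J1 fixed by 2)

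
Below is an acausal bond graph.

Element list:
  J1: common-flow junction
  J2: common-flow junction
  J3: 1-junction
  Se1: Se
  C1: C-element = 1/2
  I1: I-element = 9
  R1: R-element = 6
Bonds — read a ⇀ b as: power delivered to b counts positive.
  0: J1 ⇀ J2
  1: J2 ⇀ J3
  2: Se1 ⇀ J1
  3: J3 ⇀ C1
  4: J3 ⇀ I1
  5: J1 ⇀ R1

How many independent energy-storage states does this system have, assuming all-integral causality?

2  (C1, I1 all integral)

b2 stroke→J1  (Se1: effort source, stroke at far end)
b3 stroke→J3  (C1 outputs effort q/C1)
b4 stroke→I1  (I1 integral (f out))
b1 stroke→J3  (common-f at J3 fixed by 4)
b0 stroke→J2  (J2 flow already set via bond 1)
b5 stroke→J1  (1-jn J1 has f-setter on 0)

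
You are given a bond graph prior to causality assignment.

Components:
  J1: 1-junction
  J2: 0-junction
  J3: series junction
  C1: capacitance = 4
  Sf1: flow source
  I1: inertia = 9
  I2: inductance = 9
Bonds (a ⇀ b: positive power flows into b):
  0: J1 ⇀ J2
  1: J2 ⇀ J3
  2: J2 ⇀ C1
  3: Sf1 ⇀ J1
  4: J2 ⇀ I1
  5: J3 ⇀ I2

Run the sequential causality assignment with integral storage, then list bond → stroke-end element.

bond 3 stroke at Sf1  (Sf1 fixes flow; stroke at Sf1)
bond 0 stroke at J1  (common-f at J1 fixed by 3)
bond 2 stroke at J2  (C1 outputs effort q/C1)
bond 1 stroke at J3  (0-jn J2 has e-setter on 2)
bond 4 stroke at I1  (common-e at J2 fixed by 2)
bond 5 stroke at I2  (only one flow-in slot at J3)

b0 stroke→J1
b1 stroke→J3
b2 stroke→J2
b3 stroke→Sf1
b4 stroke→I1
b5 stroke→I2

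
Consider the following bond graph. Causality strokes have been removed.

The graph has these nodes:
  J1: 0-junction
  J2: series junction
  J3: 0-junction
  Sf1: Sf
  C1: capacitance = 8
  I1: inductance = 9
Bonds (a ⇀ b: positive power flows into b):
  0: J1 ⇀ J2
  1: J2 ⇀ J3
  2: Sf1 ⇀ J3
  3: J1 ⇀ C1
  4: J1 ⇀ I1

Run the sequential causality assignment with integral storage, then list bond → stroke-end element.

bond 0 →J2
bond 1 →J3
bond 2 →Sf1
bond 3 →J1
bond 4 →I1

β2 →Sf1  (source Sf1 imposes f)
β1 →J3  (closing 0-jn rule on J3)
β0 →J2  (J2 flow already set via bond 1)
β3 →J1  (prefer integral on C1)
β4 →I1  (J1: bond 3 brought effort, rest push out)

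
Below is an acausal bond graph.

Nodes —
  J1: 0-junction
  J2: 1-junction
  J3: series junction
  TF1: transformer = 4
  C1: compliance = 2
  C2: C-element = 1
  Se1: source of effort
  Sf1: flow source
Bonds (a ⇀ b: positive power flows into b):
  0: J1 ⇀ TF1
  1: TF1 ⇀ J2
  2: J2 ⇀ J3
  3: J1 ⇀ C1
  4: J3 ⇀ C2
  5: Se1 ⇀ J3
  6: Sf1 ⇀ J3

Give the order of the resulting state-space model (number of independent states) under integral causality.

b5 |J3  (Se1 fixes effort; stroke away)
b6 |Sf1  (Sf1 (Sf) sets flow on bond)
b2 |J3  (common-f at J3 fixed by 6)
b4 |J3  (J3: bond 6 brought flow, rest push out)
b1 |J2  (common-f at J2 fixed by 2)
b0 |TF1  (through TF1, causality passes straight; one stroke at TF1)
b3 |J1  (closing 0-jn rule on J1)

2  (C1, C2 all integral)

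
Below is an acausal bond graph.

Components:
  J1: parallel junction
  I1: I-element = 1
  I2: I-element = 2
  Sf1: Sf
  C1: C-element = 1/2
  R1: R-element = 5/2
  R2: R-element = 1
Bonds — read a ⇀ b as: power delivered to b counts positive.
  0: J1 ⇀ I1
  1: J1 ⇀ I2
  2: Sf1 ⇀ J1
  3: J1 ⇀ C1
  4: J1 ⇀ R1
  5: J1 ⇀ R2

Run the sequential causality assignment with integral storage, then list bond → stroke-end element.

β0 |I1
β1 |I2
β2 |Sf1
β3 |J1
β4 |R1
β5 |R2

β2 stroke→Sf1  (Sf1 (Sf) sets flow on bond)
β0 stroke→I1  (prefer integral on I1)
β1 stroke→I2  (I2 integral (f out))
β3 stroke→J1  (C1 integral (e out))
β4 stroke→R1  (common-e at J1 fixed by 3)
β5 stroke→R2  (0-jn J1 has e-setter on 3)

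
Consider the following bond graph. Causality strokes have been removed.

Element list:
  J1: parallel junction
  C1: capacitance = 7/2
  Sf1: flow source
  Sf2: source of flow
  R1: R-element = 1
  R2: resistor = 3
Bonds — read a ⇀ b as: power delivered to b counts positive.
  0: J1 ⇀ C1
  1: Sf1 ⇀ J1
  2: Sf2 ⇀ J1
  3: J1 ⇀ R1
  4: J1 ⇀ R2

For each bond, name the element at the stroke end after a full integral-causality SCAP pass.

b1 stroke→Sf1  (source Sf1 imposes f)
b2 stroke→Sf2  (Sf2 fixes flow; stroke at Sf2)
b0 stroke→J1  (C1 outputs effort q/C1)
b3 stroke→R1  (J1 effort already set via bond 0)
b4 stroke→R2  (J1: bond 0 brought effort, rest push out)

β0 stroke at J1
β1 stroke at Sf1
β2 stroke at Sf2
β3 stroke at R1
β4 stroke at R2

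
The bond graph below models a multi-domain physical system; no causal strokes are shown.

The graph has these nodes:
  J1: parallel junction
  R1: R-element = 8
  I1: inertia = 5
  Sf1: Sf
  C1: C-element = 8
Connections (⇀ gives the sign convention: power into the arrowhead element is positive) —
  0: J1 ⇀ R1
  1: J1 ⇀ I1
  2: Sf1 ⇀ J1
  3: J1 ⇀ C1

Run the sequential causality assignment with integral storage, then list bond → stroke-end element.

b0 |R1
b1 |I1
b2 |Sf1
b3 |J1

bond 2 stroke→Sf1  (Sf1 (Sf) sets flow on bond)
bond 1 stroke→I1  (I1: I, integral causality)
bond 3 stroke→J1  (prefer integral on C1)
bond 0 stroke→R1  (common-e at J1 fixed by 3)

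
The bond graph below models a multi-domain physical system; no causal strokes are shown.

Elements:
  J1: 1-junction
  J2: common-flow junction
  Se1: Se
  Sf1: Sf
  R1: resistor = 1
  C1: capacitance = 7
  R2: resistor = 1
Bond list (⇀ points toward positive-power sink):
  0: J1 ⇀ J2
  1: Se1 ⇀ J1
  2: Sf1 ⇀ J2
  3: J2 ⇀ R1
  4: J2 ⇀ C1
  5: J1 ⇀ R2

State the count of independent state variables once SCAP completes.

1  (C1 all integral)

b1 →J1  (source Se1 imposes e)
b2 →Sf1  (Sf1 fixes flow; stroke at Sf1)
b0 →J2  (common-f at J2 fixed by 2)
b3 →J2  (J2 flow already set via bond 2)
b4 →J2  (common-f at J2 fixed by 2)
b5 →J1  (J1 flow already set via bond 0)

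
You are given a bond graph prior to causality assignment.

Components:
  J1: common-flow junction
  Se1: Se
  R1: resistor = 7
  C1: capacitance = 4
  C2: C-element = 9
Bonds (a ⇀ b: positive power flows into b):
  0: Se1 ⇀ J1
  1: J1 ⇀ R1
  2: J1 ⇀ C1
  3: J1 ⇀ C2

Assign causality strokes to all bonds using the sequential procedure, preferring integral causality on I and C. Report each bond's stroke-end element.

bond 0 |J1  (Se1 fixes effort; stroke away)
bond 2 |J1  (C1 integral (e out))
bond 3 |J1  (C2 integral (e out))
bond 1 |R1  (J1: last free bond brings flow in)

β0 →J1
β1 →R1
β2 →J1
β3 →J1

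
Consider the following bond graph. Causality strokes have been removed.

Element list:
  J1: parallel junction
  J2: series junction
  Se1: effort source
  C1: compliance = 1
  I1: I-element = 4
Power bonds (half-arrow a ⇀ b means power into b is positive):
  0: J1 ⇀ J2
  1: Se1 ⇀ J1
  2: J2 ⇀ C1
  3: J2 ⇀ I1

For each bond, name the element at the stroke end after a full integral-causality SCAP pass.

β0 |J2
β1 |J1
β2 |J2
β3 |I1

#1 →J1  (Se1 fixes effort; stroke away)
#0 →J2  (common-e at J1 fixed by 1)
#2 →J2  (C1: C, integral causality)
#3 →I1  (J2: last free bond brings flow in)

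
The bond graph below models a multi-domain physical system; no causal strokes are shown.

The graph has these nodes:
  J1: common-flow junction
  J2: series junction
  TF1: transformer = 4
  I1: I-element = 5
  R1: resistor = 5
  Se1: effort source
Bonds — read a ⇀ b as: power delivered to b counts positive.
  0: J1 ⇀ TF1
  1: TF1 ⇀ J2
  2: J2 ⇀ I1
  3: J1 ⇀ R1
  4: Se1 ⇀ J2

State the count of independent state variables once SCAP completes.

1  (I1 all integral)

β4 stroke at J2  (Se1: effort source, stroke at far end)
β2 stroke at I1  (I1 integral (f out))
β1 stroke at J2  (J2 flow already set via bond 2)
β0 stroke at TF1  (TF TF1: opposite of bond 1)
β3 stroke at J1  (J1: bond 0 brought flow, rest push out)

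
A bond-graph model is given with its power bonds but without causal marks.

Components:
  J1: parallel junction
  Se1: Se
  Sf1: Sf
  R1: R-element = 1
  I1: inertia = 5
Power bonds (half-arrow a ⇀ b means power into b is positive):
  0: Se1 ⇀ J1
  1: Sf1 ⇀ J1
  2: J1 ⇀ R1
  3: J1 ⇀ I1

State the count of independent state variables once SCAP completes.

β0 |J1  (Se1 fixes effort; stroke away)
β1 |Sf1  (Sf1 (Sf) sets flow on bond)
β2 |R1  (J1: bond 0 brought effort, rest push out)
β3 |I1  (0-jn J1 has e-setter on 0)

1  (I1 all integral)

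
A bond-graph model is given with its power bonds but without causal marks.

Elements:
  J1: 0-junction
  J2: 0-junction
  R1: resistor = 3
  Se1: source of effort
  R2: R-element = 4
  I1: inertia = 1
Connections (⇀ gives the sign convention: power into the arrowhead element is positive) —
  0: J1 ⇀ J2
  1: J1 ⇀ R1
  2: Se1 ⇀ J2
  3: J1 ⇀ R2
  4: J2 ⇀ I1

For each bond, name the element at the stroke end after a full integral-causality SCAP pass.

#2 stroke at J2  (Se1: effort source, stroke at far end)
#0 stroke at J1  (J2 effort already set via bond 2)
#4 stroke at I1  (common-e at J2 fixed by 2)
#1 stroke at R1  (J1: bond 0 brought effort, rest push out)
#3 stroke at R2  (J1: bond 0 brought effort, rest push out)

bond 0 →J1
bond 1 →R1
bond 2 →J2
bond 3 →R2
bond 4 →I1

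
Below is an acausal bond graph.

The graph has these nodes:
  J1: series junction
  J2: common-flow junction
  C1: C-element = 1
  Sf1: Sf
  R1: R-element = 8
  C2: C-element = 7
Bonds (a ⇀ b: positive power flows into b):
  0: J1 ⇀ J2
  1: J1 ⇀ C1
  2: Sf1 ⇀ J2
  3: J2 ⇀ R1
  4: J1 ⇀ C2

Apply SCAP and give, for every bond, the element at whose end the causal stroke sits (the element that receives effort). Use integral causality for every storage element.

β0 stroke at J2
β1 stroke at J1
β2 stroke at Sf1
β3 stroke at J2
β4 stroke at J1

bond 2 →Sf1  (Sf1 (Sf) sets flow on bond)
bond 0 →J2  (J2: bond 2 brought flow, rest push out)
bond 3 →J2  (common-f at J2 fixed by 2)
bond 1 →J1  (J1 flow already set via bond 0)
bond 4 →J1  (1-jn J1 has f-setter on 0)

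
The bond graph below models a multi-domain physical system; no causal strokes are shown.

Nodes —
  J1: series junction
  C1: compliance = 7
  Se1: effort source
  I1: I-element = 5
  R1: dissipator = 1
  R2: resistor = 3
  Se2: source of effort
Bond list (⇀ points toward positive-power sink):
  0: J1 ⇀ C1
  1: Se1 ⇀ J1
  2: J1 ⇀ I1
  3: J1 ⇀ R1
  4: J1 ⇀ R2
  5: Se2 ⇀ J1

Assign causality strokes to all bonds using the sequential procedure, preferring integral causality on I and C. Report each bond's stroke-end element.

#1 |J1  (source Se1 imposes e)
#5 |J1  (Se2 (Se) sets effort on bond)
#0 |J1  (C1 outputs effort q/C1)
#2 |I1  (I1: I, integral causality)
#3 |J1  (1-jn J1 has f-setter on 2)
#4 |J1  (common-f at J1 fixed by 2)

#0 →J1
#1 →J1
#2 →I1
#3 →J1
#4 →J1
#5 →J1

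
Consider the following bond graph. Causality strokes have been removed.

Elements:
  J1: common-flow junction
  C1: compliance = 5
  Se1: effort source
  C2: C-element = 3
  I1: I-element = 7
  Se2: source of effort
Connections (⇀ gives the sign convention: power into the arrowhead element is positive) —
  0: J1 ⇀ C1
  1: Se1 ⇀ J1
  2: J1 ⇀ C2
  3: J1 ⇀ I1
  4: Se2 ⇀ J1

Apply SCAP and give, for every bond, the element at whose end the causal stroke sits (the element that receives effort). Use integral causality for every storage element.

#0 stroke→J1
#1 stroke→J1
#2 stroke→J1
#3 stroke→I1
#4 stroke→J1

bond 1 |J1  (Se1 fixes effort; stroke away)
bond 4 |J1  (Se2 fixes effort; stroke away)
bond 0 |J1  (C1 outputs effort q/C1)
bond 2 |J1  (prefer integral on C2)
bond 3 |I1  (only one flow-in slot at J1)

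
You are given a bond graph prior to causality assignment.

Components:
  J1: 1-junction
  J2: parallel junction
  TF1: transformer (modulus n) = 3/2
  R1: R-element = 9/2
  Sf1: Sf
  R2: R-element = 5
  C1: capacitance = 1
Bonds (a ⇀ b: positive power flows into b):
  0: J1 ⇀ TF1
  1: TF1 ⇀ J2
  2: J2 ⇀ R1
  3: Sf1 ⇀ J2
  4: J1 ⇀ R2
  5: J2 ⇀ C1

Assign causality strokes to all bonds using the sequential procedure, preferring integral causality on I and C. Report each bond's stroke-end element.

β0 stroke at J1
β1 stroke at TF1
β2 stroke at R1
β3 stroke at Sf1
β4 stroke at R2
β5 stroke at J2

β3 stroke→Sf1  (Sf1 (Sf) sets flow on bond)
β5 stroke→J2  (C1 outputs effort q/C1)
β1 stroke→TF1  (J2 effort already set via bond 5)
β2 stroke→R1  (J2 effort already set via bond 5)
β0 stroke→J1  (TF1 one-in-one-out from 1)
β4 stroke→R2  (J1 needs exactly one f-in)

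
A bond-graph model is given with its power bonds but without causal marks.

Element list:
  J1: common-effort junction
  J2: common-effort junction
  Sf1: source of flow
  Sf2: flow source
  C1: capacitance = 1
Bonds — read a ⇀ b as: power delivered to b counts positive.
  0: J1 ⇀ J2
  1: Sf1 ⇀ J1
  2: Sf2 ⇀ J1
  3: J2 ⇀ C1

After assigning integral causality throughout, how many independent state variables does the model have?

1  (C1 all integral)

#1 →Sf1  (source Sf1 imposes f)
#2 →Sf2  (source Sf2 imposes f)
#0 →J1  (only one effort-in slot at J1)
#3 →J2  (J2: last free bond brings effort in)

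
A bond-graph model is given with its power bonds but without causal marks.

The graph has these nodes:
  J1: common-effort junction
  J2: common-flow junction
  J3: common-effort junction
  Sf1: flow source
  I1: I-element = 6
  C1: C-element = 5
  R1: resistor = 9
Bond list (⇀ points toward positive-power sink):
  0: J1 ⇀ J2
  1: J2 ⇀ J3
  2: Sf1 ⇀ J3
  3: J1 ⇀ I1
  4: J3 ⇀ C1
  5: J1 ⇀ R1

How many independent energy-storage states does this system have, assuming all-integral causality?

2  (C1, I1 all integral)

bond 2 stroke at Sf1  (Sf1 (Sf) sets flow on bond)
bond 3 stroke at I1  (I1 integral (f out))
bond 4 stroke at J3  (C1 outputs effort q/C1)
bond 1 stroke at J2  (J3 effort already set via bond 4)
bond 0 stroke at J1  (closing 1-jn rule on J2)
bond 5 stroke at R1  (common-e at J1 fixed by 0)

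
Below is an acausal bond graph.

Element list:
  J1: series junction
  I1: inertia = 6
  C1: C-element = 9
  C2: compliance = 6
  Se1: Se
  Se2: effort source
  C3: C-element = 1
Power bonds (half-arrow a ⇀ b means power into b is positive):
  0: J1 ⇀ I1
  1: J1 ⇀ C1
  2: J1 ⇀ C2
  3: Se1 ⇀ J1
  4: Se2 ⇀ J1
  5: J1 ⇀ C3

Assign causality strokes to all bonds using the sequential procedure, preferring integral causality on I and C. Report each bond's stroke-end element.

b0 stroke→I1
b1 stroke→J1
b2 stroke→J1
b3 stroke→J1
b4 stroke→J1
b5 stroke→J1

β3 →J1  (Se1: effort source, stroke at far end)
β4 →J1  (Se2 (Se) sets effort on bond)
β0 →I1  (I1: I, integral causality)
β1 →J1  (J1: bond 0 brought flow, rest push out)
β2 →J1  (common-f at J1 fixed by 0)
β5 →J1  (J1: bond 0 brought flow, rest push out)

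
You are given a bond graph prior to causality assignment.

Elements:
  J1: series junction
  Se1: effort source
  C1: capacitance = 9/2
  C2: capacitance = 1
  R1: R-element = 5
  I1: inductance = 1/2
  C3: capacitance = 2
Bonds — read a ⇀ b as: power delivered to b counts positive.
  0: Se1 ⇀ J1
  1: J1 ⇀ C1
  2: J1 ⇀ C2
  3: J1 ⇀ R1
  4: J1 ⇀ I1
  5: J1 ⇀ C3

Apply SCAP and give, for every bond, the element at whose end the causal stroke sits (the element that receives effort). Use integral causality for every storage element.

b0 stroke→J1
b1 stroke→J1
b2 stroke→J1
b3 stroke→J1
b4 stroke→I1
b5 stroke→J1

b0 |J1  (Se1: effort source, stroke at far end)
b1 |J1  (C1 integral (e out))
b2 |J1  (C2: C, integral causality)
b4 |I1  (I1: I, integral causality)
b3 |J1  (J1: bond 4 brought flow, rest push out)
b5 |J1  (1-jn J1 has f-setter on 4)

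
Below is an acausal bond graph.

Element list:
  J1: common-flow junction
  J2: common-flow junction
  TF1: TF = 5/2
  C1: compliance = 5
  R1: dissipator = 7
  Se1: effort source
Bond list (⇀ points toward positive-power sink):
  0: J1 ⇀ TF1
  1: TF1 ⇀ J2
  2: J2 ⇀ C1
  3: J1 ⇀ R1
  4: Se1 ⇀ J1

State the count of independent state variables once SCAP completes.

1  (C1 all integral)

bond 4 stroke→J1  (Se1: effort source, stroke at far end)
bond 2 stroke→J2  (C1 integral (e out))
bond 1 stroke→TF1  (only one flow-in slot at J2)
bond 0 stroke→J1  (TF1 one-in-one-out from 1)
bond 3 stroke→R1  (only one flow-in slot at J1)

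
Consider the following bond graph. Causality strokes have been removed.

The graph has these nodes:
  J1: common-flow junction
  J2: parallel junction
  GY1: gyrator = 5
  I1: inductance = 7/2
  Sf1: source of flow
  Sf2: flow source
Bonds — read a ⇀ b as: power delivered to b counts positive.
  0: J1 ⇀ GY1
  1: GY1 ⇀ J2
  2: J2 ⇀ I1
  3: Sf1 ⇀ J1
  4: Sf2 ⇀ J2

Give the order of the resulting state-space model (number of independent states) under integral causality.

b3 stroke→Sf1  (Sf1: flow source, stroke at near end)
b4 stroke→Sf2  (source Sf2 imposes f)
b0 stroke→J1  (common-f at J1 fixed by 3)
b1 stroke→J2  (through GY1, causality inverts; strokes same side of GY1)
b2 stroke→I1  (0-jn J2 has e-setter on 1)

1  (I1 all integral)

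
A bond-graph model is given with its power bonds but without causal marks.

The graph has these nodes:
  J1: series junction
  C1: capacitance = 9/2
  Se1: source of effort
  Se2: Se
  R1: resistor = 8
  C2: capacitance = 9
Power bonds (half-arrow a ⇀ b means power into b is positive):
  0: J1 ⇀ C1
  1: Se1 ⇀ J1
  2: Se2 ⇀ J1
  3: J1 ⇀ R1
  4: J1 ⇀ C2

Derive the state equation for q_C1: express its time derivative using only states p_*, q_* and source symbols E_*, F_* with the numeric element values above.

β1 |J1  (source Se1 imposes e)
β2 |J1  (Se2: effort source, stroke at far end)
β0 |J1  (prefer integral on C1)
β4 |J1  (prefer integral on C2)
β3 |R1  (J1: last free bond brings flow in)

dq_C1/dt = E_Se1/8 + E_Se2/8 - q_C1/36 - q_C2/72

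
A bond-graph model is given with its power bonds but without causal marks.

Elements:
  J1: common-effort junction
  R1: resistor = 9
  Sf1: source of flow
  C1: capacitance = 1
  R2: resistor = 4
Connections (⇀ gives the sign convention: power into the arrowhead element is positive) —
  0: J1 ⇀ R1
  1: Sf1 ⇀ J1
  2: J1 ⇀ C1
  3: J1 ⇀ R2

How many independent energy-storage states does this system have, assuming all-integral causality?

#1 →Sf1  (Sf1 (Sf) sets flow on bond)
#2 →J1  (C1 outputs effort q/C1)
#0 →R1  (0-jn J1 has e-setter on 2)
#3 →R2  (0-jn J1 has e-setter on 2)

1  (C1 all integral)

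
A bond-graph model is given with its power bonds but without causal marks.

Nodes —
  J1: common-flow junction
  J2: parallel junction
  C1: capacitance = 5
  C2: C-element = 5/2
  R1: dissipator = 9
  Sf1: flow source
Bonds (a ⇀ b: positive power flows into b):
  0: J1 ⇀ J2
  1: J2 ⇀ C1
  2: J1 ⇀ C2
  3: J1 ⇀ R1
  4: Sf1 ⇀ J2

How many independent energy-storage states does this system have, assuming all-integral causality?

β4 →Sf1  (Sf1 (Sf) sets flow on bond)
β1 →J2  (C1 integral (e out))
β0 →J1  (0-jn J2 has e-setter on 1)
β2 →J1  (prefer integral on C2)
β3 →R1  (only one flow-in slot at J1)

2  (C1, C2 all integral)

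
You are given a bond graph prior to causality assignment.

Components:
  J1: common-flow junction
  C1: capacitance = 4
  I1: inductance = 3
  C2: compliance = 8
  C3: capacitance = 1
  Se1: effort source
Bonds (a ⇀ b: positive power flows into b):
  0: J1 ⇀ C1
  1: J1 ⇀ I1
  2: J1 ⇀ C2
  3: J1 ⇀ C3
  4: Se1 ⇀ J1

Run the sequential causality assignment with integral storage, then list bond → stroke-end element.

bond 4 →J1  (Se1 fixes effort; stroke away)
bond 0 →J1  (C1 outputs effort q/C1)
bond 1 →I1  (I1: I, integral causality)
bond 2 →J1  (1-jn J1 has f-setter on 1)
bond 3 →J1  (common-f at J1 fixed by 1)

b0 →J1
b1 →I1
b2 →J1
b3 →J1
b4 →J1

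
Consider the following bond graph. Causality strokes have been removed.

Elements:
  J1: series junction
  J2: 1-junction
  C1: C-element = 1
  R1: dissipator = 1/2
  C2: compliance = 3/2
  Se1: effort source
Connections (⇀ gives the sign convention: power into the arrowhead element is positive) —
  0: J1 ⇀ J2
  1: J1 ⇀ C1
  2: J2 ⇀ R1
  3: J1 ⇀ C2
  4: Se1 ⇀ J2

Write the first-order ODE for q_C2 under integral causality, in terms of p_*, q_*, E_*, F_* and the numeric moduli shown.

bond 4 |J2  (source Se1 imposes e)
bond 1 |J1  (C1 integral (e out))
bond 3 |J1  (C2: C, integral causality)
bond 0 |J2  (only one flow-in slot at J1)
bond 2 |R1  (only one flow-in slot at J2)

dq_C2/dt = 2*E_Se1 - 2*q_C1 - 4*q_C2/3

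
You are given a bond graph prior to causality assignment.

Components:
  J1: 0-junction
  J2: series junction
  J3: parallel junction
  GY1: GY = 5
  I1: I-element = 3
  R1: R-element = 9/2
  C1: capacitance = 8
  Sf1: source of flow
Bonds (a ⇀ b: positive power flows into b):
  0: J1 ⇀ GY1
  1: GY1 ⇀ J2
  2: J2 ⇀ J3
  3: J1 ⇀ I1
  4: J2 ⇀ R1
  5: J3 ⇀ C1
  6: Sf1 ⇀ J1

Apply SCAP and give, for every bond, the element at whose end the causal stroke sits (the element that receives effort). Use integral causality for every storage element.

#0 stroke→J1
#1 stroke→J2
#2 stroke→J2
#3 stroke→I1
#4 stroke→R1
#5 stroke→J3
#6 stroke→Sf1

β6 stroke at Sf1  (source Sf1 imposes f)
β3 stroke at I1  (I1: I, integral causality)
β0 stroke at J1  (J1: last free bond brings effort in)
β1 stroke at J2  (through GY1, causality inverts; strokes same side of GY1)
β5 stroke at J3  (C1 outputs effort q/C1)
β2 stroke at J2  (J3: bond 5 brought effort, rest push out)
β4 stroke at R1  (J2: last free bond brings flow in)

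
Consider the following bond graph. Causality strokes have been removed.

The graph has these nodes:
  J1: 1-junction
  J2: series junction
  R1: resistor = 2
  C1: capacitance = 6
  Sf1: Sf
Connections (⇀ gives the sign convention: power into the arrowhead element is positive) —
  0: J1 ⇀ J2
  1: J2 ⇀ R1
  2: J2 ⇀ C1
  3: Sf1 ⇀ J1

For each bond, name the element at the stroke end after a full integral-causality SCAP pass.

b3 →Sf1  (source Sf1 imposes f)
b0 →J1  (1-jn J1 has f-setter on 3)
b1 →J2  (J2 flow already set via bond 0)
b2 →J2  (1-jn J2 has f-setter on 0)

#0 stroke→J1
#1 stroke→J2
#2 stroke→J2
#3 stroke→Sf1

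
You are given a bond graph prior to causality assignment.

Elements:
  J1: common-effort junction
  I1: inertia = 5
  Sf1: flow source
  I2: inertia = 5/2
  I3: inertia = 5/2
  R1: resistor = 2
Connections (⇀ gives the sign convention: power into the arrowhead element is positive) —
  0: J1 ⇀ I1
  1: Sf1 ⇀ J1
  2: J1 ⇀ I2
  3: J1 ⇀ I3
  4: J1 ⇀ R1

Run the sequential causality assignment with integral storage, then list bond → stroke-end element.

#1 →Sf1  (source Sf1 imposes f)
#0 →I1  (I1 integral (f out))
#2 →I2  (I2: I, integral causality)
#3 →I3  (I3 integral (f out))
#4 →J1  (closing 0-jn rule on J1)

#0 |I1
#1 |Sf1
#2 |I2
#3 |I3
#4 |J1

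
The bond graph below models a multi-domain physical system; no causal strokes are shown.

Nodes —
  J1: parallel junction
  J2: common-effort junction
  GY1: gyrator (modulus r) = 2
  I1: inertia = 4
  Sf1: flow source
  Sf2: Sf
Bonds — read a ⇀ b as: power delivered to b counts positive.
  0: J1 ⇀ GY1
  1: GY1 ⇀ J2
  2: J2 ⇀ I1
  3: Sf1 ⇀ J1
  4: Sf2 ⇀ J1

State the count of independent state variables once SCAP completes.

1  (I1 all integral)

β3 →Sf1  (Sf1: flow source, stroke at near end)
β4 →Sf2  (Sf2 fixes flow; stroke at Sf2)
β0 →J1  (only one effort-in slot at J1)
β1 →J2  (GY1 both-in/both-out from 0)
β2 →I1  (J2: bond 1 brought effort, rest push out)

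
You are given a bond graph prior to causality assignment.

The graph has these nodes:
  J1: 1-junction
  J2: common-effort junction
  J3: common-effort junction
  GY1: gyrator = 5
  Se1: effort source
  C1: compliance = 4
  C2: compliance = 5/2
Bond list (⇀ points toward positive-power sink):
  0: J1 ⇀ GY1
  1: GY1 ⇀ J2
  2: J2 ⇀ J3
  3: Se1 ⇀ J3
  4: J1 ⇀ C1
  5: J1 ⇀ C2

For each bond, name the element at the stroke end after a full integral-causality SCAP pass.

β0 stroke at GY1
β1 stroke at GY1
β2 stroke at J2
β3 stroke at J3
β4 stroke at J1
β5 stroke at J1

bond 3 stroke at J3  (Se1: effort source, stroke at far end)
bond 2 stroke at J2  (common-e at J3 fixed by 3)
bond 1 stroke at GY1  (0-jn J2 has e-setter on 2)
bond 0 stroke at GY1  (GY1: gyrator matches bond 1)
bond 4 stroke at J1  (common-f at J1 fixed by 0)
bond 5 stroke at J1  (common-f at J1 fixed by 0)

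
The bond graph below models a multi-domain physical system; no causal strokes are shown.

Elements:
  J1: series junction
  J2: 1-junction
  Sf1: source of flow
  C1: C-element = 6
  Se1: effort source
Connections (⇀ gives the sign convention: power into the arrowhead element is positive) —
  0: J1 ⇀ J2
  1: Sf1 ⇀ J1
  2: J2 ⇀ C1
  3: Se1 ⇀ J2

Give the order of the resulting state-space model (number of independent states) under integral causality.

1  (C1 all integral)

β1 →Sf1  (Sf1: flow source, stroke at near end)
β3 →J2  (source Se1 imposes e)
β0 →J1  (common-f at J1 fixed by 1)
β2 →J2  (common-f at J2 fixed by 0)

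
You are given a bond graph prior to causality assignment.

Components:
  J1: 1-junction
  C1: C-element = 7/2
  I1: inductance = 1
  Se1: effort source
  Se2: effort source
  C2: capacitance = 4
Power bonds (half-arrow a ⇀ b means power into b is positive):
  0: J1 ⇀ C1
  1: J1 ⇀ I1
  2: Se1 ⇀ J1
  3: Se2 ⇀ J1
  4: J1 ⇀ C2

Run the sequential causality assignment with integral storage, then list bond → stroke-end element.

#0 stroke at J1
#1 stroke at I1
#2 stroke at J1
#3 stroke at J1
#4 stroke at J1

β2 stroke at J1  (Se1: effort source, stroke at far end)
β3 stroke at J1  (Se2 fixes effort; stroke away)
β0 stroke at J1  (C1: C, integral causality)
β1 stroke at I1  (prefer integral on I1)
β4 stroke at J1  (common-f at J1 fixed by 1)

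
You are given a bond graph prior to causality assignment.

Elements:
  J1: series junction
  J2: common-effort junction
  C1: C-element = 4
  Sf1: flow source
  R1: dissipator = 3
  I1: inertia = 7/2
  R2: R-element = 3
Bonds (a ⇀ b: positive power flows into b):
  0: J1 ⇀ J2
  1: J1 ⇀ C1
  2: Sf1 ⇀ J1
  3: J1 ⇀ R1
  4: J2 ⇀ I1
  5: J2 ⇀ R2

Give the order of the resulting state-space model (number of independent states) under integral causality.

2  (C1, I1 all integral)

b2 |Sf1  (Sf1 fixes flow; stroke at Sf1)
b0 |J1  (common-f at J1 fixed by 2)
b1 |J1  (J1: bond 2 brought flow, rest push out)
b3 |J1  (J1: bond 2 brought flow, rest push out)
b4 |I1  (prefer integral on I1)
b5 |J2  (J2 needs exactly one e-in)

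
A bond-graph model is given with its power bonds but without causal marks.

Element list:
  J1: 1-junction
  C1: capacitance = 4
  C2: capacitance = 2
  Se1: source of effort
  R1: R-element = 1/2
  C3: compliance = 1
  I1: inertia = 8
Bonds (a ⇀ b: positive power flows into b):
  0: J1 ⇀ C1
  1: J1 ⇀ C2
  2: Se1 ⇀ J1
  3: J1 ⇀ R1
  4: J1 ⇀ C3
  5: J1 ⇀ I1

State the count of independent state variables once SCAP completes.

b2 |J1  (Se1: effort source, stroke at far end)
b0 |J1  (prefer integral on C1)
b1 |J1  (C2 integral (e out))
b4 |J1  (C3 outputs effort q/C3)
b5 |I1  (I1: I, integral causality)
b3 |J1  (J1 flow already set via bond 5)

4  (C1, C2, C3, I1 all integral)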